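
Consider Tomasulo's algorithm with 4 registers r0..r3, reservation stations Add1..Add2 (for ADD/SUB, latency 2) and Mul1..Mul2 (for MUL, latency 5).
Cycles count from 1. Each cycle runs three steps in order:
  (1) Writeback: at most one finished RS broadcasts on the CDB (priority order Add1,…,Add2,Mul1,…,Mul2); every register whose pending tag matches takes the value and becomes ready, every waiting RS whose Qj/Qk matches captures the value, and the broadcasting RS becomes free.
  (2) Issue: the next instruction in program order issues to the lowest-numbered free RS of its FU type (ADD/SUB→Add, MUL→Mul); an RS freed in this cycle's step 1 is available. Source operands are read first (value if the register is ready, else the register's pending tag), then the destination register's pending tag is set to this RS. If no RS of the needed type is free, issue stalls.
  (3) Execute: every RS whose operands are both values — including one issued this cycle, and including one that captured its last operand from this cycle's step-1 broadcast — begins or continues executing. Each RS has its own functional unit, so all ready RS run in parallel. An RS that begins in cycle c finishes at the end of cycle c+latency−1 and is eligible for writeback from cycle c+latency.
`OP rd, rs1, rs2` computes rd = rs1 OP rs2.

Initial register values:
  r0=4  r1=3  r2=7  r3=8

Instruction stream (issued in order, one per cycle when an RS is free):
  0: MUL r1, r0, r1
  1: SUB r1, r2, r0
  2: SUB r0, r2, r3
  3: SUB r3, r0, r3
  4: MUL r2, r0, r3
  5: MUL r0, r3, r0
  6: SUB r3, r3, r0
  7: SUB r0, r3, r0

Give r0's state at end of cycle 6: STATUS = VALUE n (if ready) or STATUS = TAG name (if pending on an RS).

STATUS = TAG Mul1

c1: issue MUL r1<-Mul1 | r0:4,r1:Mul1,r2:7,r3:8
c2: issue SUB r1<-Add1 | r0:4,r1:Add1,r2:7,r3:8
c3: issue SUB r0<-Add2 | r0:Add2,r1:Add1,r2:7,r3:8
c4: CDB Add1=3; issue SUB r3<-Add1 | r0:Add2,r1:3,r2:7,r3:Add1
c5: CDB Add2=-1; issue MUL r2<-Mul2 | r0:-1,r1:3,r2:Mul2,r3:Add1
c6: CDB Mul1=12; issue MUL r0<-Mul1 | r0:Mul1,r1:3,r2:Mul2,r3:Add1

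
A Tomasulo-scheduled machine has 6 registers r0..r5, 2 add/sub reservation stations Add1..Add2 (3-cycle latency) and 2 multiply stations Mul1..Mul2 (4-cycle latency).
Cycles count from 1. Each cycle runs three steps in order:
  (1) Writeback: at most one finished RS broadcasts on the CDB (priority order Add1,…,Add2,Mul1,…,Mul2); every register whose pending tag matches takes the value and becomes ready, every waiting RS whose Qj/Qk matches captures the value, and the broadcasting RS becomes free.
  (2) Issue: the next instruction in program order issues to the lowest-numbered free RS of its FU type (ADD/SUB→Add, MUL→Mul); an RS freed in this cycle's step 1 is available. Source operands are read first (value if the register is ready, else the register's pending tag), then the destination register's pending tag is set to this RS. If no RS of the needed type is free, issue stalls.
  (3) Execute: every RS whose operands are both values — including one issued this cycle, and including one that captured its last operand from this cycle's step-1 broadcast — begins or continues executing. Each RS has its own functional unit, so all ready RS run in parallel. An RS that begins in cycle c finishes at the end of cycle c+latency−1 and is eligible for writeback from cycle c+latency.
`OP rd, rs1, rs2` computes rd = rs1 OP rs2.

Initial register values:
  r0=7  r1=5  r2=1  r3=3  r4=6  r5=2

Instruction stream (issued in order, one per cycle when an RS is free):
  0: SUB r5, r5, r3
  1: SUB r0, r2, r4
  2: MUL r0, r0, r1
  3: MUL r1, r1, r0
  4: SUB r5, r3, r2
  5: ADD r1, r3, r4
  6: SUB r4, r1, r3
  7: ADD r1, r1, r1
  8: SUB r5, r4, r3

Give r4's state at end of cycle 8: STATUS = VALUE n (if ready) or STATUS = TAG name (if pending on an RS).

STATUS = TAG Add1

  c1: issue SUB r5<-Add1  regs: r0:7,r1:5,r2:1,r3:3,r4:6,r5:Add1
  c2: issue SUB r0<-Add2  regs: r0:Add2,r1:5,r2:1,r3:3,r4:6,r5:Add1
  c3: issue MUL r0<-Mul1  regs: r0:Mul1,r1:5,r2:1,r3:3,r4:6,r5:Add1
  c4: CDB Add1=-1; issue MUL r1<-Mul2  regs: r0:Mul1,r1:Mul2,r2:1,r3:3,r4:6,r5:-1
  c5: CDB Add2=-5; issue SUB r5<-Add1  regs: r0:Mul1,r1:Mul2,r2:1,r3:3,r4:6,r5:Add1
  c6: issue ADD r1<-Add2  regs: r0:Mul1,r1:Add2,r2:1,r3:3,r4:6,r5:Add1
  c7: stall  regs: r0:Mul1,r1:Add2,r2:1,r3:3,r4:6,r5:Add1
  c8: CDB Add1=2; issue SUB r4<-Add1  regs: r0:Mul1,r1:Add2,r2:1,r3:3,r4:Add1,r5:2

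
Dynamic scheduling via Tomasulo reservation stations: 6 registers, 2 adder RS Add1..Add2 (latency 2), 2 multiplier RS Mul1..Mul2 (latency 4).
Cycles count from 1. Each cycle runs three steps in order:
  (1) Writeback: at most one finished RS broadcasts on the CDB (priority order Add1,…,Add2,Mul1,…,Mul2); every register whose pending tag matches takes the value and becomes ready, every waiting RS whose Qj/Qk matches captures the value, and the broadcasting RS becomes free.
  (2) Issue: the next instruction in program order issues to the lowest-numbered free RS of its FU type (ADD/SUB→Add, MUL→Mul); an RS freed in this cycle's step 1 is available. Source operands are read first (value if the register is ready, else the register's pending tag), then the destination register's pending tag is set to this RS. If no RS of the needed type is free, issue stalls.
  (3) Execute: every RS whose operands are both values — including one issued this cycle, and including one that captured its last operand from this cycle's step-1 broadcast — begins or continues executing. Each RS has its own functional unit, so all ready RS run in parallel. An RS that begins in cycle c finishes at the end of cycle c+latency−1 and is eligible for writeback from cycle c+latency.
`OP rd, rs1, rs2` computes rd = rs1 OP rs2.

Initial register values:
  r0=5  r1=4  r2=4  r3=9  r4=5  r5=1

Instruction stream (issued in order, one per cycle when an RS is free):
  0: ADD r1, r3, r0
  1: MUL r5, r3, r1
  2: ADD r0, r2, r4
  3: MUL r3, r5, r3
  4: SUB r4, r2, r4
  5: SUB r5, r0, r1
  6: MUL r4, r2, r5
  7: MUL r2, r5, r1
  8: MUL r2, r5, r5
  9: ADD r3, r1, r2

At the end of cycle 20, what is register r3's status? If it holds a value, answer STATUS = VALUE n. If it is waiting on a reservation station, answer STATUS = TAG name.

STATUS = VALUE 39

cycle 1: issue ADD r1<-Add1 // r0:5,r1:Add1,r2:4,r3:9,r4:5,r5:1
cycle 2: issue MUL r5<-Mul1 // r0:5,r1:Add1,r2:4,r3:9,r4:5,r5:Mul1
cycle 3: CDB Add1=14; issue ADD r0<-Add1 // r0:Add1,r1:14,r2:4,r3:9,r4:5,r5:Mul1
cycle 4: issue MUL r3<-Mul2 // r0:Add1,r1:14,r2:4,r3:Mul2,r4:5,r5:Mul1
cycle 5: CDB Add1=9; issue SUB r4<-Add1 // r0:9,r1:14,r2:4,r3:Mul2,r4:Add1,r5:Mul1
cycle 6: issue SUB r5<-Add2 // r0:9,r1:14,r2:4,r3:Mul2,r4:Add1,r5:Add2
cycle 7: CDB Add1=-1; stall // r0:9,r1:14,r2:4,r3:Mul2,r4:-1,r5:Add2
cycle 8: CDB Add2=-5; stall // r0:9,r1:14,r2:4,r3:Mul2,r4:-1,r5:-5
cycle 9: CDB Mul1=126; issue MUL r4<-Mul1 // r0:9,r1:14,r2:4,r3:Mul2,r4:Mul1,r5:-5
cycle 10: stall // r0:9,r1:14,r2:4,r3:Mul2,r4:Mul1,r5:-5
cycle 11: stall // r0:9,r1:14,r2:4,r3:Mul2,r4:Mul1,r5:-5
cycle 12: stall // r0:9,r1:14,r2:4,r3:Mul2,r4:Mul1,r5:-5
cycle 13: CDB Mul1=-20; issue MUL r2<-Mul1 // r0:9,r1:14,r2:Mul1,r3:Mul2,r4:-20,r5:-5
cycle 14: CDB Mul2=1134; issue MUL r2<-Mul2 // r0:9,r1:14,r2:Mul2,r3:1134,r4:-20,r5:-5
cycle 15: issue ADD r3<-Add1 // r0:9,r1:14,r2:Mul2,r3:Add1,r4:-20,r5:-5
cycle 16: - // r0:9,r1:14,r2:Mul2,r3:Add1,r4:-20,r5:-5
cycle 17: CDB Mul1=-70 // r0:9,r1:14,r2:Mul2,r3:Add1,r4:-20,r5:-5
cycle 18: CDB Mul2=25 // r0:9,r1:14,r2:25,r3:Add1,r4:-20,r5:-5
cycle 19: - // r0:9,r1:14,r2:25,r3:Add1,r4:-20,r5:-5
cycle 20: CDB Add1=39 // r0:9,r1:14,r2:25,r3:39,r4:-20,r5:-5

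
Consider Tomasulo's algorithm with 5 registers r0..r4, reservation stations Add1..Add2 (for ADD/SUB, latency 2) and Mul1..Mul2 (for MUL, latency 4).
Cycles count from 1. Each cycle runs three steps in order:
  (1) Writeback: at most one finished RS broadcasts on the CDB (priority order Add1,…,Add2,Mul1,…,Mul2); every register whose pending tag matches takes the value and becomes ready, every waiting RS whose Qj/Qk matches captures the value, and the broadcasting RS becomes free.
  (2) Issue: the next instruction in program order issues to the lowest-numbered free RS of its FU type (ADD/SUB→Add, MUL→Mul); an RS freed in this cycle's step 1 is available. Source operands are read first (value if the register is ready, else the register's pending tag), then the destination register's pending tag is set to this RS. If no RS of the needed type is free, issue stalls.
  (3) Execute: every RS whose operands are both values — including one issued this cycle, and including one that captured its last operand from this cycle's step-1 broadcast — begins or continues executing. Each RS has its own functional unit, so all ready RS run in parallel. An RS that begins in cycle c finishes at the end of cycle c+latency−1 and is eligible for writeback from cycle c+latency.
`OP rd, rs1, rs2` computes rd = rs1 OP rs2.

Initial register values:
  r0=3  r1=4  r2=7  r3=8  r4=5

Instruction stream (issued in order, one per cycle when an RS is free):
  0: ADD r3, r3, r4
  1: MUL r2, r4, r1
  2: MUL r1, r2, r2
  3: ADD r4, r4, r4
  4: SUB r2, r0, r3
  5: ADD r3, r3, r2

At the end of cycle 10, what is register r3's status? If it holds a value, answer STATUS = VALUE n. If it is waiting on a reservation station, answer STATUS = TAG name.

STATUS = VALUE 3

  c1: issue ADD r3<-Add1  regs: r0:3,r1:4,r2:7,r3:Add1,r4:5
  c2: issue MUL r2<-Mul1  regs: r0:3,r1:4,r2:Mul1,r3:Add1,r4:5
  c3: CDB Add1=13; issue MUL r1<-Mul2  regs: r0:3,r1:Mul2,r2:Mul1,r3:13,r4:5
  c4: issue ADD r4<-Add1  regs: r0:3,r1:Mul2,r2:Mul1,r3:13,r4:Add1
  c5: issue SUB r2<-Add2  regs: r0:3,r1:Mul2,r2:Add2,r3:13,r4:Add1
  c6: CDB Add1=10; issue ADD r3<-Add1  regs: r0:3,r1:Mul2,r2:Add2,r3:Add1,r4:10
  c7: CDB Add2=-10  regs: r0:3,r1:Mul2,r2:-10,r3:Add1,r4:10
  c8: CDB Mul1=20  regs: r0:3,r1:Mul2,r2:-10,r3:Add1,r4:10
  c9: CDB Add1=3  regs: r0:3,r1:Mul2,r2:-10,r3:3,r4:10
  c10: -  regs: r0:3,r1:Mul2,r2:-10,r3:3,r4:10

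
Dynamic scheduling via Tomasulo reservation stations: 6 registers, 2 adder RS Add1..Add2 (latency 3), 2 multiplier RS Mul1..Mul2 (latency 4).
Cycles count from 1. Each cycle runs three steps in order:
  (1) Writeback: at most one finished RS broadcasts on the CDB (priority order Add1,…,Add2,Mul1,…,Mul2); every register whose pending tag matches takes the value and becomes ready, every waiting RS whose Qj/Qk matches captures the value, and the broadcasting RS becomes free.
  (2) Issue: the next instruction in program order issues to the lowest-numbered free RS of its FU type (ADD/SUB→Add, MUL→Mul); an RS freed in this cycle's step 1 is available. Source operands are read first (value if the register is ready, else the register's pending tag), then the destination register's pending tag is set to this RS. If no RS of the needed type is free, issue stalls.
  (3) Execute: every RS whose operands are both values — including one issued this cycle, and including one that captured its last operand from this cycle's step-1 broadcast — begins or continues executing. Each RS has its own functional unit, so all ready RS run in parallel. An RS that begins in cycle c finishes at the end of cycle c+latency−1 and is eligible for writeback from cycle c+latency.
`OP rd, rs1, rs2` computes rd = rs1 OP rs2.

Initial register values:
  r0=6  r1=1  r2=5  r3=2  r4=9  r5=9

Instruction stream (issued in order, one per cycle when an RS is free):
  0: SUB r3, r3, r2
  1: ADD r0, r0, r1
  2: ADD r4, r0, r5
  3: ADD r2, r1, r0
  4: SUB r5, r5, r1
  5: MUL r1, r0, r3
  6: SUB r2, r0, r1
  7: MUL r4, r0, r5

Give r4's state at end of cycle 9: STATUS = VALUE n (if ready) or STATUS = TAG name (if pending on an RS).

  c1: issue SUB r3<-Add1  regs: r0:6,r1:1,r2:5,r3:Add1,r4:9,r5:9
  c2: issue ADD r0<-Add2  regs: r0:Add2,r1:1,r2:5,r3:Add1,r4:9,r5:9
  c3: stall  regs: r0:Add2,r1:1,r2:5,r3:Add1,r4:9,r5:9
  c4: CDB Add1=-3; issue ADD r4<-Add1  regs: r0:Add2,r1:1,r2:5,r3:-3,r4:Add1,r5:9
  c5: CDB Add2=7; issue ADD r2<-Add2  regs: r0:7,r1:1,r2:Add2,r3:-3,r4:Add1,r5:9
  c6: stall  regs: r0:7,r1:1,r2:Add2,r3:-3,r4:Add1,r5:9
  c7: stall  regs: r0:7,r1:1,r2:Add2,r3:-3,r4:Add1,r5:9
  c8: CDB Add1=16; issue SUB r5<-Add1  regs: r0:7,r1:1,r2:Add2,r3:-3,r4:16,r5:Add1
  c9: CDB Add2=8; issue MUL r1<-Mul1  regs: r0:7,r1:Mul1,r2:8,r3:-3,r4:16,r5:Add1

STATUS = VALUE 16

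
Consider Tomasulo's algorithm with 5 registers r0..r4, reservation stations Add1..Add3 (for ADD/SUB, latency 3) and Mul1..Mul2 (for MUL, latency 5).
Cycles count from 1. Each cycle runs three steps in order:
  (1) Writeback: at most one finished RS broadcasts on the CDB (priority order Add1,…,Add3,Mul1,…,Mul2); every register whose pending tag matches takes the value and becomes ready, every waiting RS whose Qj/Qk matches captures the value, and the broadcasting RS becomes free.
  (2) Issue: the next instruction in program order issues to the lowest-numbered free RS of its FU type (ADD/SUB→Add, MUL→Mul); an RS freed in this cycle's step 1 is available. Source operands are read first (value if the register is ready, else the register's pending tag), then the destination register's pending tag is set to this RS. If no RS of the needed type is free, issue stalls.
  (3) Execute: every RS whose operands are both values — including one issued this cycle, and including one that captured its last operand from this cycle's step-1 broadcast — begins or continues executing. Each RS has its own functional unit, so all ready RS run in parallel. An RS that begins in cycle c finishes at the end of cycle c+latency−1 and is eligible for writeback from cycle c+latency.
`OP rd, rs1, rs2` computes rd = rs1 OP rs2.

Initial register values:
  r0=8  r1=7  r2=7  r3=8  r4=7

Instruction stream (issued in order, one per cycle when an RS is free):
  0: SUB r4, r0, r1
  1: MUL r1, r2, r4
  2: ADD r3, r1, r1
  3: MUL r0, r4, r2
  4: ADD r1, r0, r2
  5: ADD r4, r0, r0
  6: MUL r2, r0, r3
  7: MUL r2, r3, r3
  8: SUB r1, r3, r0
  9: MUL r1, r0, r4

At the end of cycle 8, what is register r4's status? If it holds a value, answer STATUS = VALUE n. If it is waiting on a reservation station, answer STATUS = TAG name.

STATUS = TAG Add3

c1: issue SUB r4<-Add1 | r0:8,r1:7,r2:7,r3:8,r4:Add1
c2: issue MUL r1<-Mul1 | r0:8,r1:Mul1,r2:7,r3:8,r4:Add1
c3: issue ADD r3<-Add2 | r0:8,r1:Mul1,r2:7,r3:Add2,r4:Add1
c4: CDB Add1=1; issue MUL r0<-Mul2 | r0:Mul2,r1:Mul1,r2:7,r3:Add2,r4:1
c5: issue ADD r1<-Add1 | r0:Mul2,r1:Add1,r2:7,r3:Add2,r4:1
c6: issue ADD r4<-Add3 | r0:Mul2,r1:Add1,r2:7,r3:Add2,r4:Add3
c7: stall | r0:Mul2,r1:Add1,r2:7,r3:Add2,r4:Add3
c8: stall | r0:Mul2,r1:Add1,r2:7,r3:Add2,r4:Add3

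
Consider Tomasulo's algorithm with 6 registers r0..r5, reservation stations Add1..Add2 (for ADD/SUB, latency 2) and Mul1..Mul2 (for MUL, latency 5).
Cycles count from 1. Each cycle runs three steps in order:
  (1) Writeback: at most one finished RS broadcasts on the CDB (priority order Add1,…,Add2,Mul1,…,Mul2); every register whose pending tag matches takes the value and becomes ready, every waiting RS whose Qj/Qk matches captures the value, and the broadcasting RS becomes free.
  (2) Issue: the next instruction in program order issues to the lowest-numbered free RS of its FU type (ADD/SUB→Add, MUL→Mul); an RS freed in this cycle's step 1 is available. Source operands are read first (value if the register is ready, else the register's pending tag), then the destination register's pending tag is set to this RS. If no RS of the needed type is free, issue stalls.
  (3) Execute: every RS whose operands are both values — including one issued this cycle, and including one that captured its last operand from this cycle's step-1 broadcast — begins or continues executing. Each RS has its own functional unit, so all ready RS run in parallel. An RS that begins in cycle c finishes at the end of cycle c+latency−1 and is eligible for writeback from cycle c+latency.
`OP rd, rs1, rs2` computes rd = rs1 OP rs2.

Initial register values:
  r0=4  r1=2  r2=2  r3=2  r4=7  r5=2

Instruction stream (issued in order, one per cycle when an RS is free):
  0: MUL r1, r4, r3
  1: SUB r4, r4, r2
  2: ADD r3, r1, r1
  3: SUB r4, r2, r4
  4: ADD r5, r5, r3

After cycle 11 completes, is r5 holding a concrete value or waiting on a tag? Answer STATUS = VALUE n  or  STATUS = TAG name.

STATUS = VALUE 30

  c1: issue MUL r1<-Mul1  regs: r0:4,r1:Mul1,r2:2,r3:2,r4:7,r5:2
  c2: issue SUB r4<-Add1  regs: r0:4,r1:Mul1,r2:2,r3:2,r4:Add1,r5:2
  c3: issue ADD r3<-Add2  regs: r0:4,r1:Mul1,r2:2,r3:Add2,r4:Add1,r5:2
  c4: CDB Add1=5; issue SUB r4<-Add1  regs: r0:4,r1:Mul1,r2:2,r3:Add2,r4:Add1,r5:2
  c5: stall  regs: r0:4,r1:Mul1,r2:2,r3:Add2,r4:Add1,r5:2
  c6: CDB Add1=-3; issue ADD r5<-Add1  regs: r0:4,r1:Mul1,r2:2,r3:Add2,r4:-3,r5:Add1
  c7: CDB Mul1=14  regs: r0:4,r1:14,r2:2,r3:Add2,r4:-3,r5:Add1
  c8: -  regs: r0:4,r1:14,r2:2,r3:Add2,r4:-3,r5:Add1
  c9: CDB Add2=28  regs: r0:4,r1:14,r2:2,r3:28,r4:-3,r5:Add1
  c10: -  regs: r0:4,r1:14,r2:2,r3:28,r4:-3,r5:Add1
  c11: CDB Add1=30  regs: r0:4,r1:14,r2:2,r3:28,r4:-3,r5:30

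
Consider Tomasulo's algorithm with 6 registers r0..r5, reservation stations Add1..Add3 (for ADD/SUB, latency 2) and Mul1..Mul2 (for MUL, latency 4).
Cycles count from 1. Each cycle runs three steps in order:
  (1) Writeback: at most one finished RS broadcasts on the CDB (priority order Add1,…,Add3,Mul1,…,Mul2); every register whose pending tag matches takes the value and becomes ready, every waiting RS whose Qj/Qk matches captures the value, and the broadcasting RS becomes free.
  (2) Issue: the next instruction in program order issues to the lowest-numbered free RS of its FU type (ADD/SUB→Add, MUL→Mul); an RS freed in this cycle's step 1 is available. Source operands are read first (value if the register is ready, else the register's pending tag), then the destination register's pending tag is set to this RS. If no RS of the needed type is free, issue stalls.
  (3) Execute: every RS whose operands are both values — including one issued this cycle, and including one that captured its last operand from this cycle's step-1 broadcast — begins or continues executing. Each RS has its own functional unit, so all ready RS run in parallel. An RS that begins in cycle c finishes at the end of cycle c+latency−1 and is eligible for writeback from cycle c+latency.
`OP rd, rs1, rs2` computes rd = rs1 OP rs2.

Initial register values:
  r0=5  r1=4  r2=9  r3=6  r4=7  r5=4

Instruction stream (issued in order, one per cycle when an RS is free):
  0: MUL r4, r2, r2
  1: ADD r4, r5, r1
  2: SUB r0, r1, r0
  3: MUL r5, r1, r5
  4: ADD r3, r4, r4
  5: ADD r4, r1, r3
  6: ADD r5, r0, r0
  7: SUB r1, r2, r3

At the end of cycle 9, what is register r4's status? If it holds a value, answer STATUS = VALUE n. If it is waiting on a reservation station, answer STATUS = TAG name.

STATUS = TAG Add2

cycle 1: issue MUL r4<-Mul1 // r0:5,r1:4,r2:9,r3:6,r4:Mul1,r5:4
cycle 2: issue ADD r4<-Add1 // r0:5,r1:4,r2:9,r3:6,r4:Add1,r5:4
cycle 3: issue SUB r0<-Add2 // r0:Add2,r1:4,r2:9,r3:6,r4:Add1,r5:4
cycle 4: CDB Add1=8; issue MUL r5<-Mul2 // r0:Add2,r1:4,r2:9,r3:6,r4:8,r5:Mul2
cycle 5: CDB Add2=-1; issue ADD r3<-Add1 // r0:-1,r1:4,r2:9,r3:Add1,r4:8,r5:Mul2
cycle 6: CDB Mul1=81; issue ADD r4<-Add2 // r0:-1,r1:4,r2:9,r3:Add1,r4:Add2,r5:Mul2
cycle 7: CDB Add1=16; issue ADD r5<-Add1 // r0:-1,r1:4,r2:9,r3:16,r4:Add2,r5:Add1
cycle 8: CDB Mul2=16; issue SUB r1<-Add3 // r0:-1,r1:Add3,r2:9,r3:16,r4:Add2,r5:Add1
cycle 9: CDB Add1=-2 // r0:-1,r1:Add3,r2:9,r3:16,r4:Add2,r5:-2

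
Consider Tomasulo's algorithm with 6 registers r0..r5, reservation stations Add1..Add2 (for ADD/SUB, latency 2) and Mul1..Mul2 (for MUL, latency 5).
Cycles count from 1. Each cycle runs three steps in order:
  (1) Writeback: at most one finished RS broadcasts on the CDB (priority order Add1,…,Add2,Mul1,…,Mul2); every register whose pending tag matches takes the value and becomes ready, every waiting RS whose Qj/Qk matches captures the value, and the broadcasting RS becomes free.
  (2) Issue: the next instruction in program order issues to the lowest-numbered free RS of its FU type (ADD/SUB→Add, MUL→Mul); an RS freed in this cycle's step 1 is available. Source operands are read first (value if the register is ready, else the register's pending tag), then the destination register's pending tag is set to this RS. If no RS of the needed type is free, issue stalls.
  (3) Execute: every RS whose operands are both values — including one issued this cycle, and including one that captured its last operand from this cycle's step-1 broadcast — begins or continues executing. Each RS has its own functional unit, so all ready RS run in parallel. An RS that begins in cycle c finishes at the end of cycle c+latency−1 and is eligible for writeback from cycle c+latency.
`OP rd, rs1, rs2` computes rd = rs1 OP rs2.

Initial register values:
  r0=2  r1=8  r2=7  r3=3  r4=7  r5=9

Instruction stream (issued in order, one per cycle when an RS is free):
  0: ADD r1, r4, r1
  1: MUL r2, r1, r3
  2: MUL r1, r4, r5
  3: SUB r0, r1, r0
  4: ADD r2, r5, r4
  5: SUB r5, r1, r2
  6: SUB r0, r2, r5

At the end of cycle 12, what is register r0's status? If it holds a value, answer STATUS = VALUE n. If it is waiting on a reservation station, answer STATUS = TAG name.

c1: issue ADD r1<-Add1 | r0:2,r1:Add1,r2:7,r3:3,r4:7,r5:9
c2: issue MUL r2<-Mul1 | r0:2,r1:Add1,r2:Mul1,r3:3,r4:7,r5:9
c3: CDB Add1=15; issue MUL r1<-Mul2 | r0:2,r1:Mul2,r2:Mul1,r3:3,r4:7,r5:9
c4: issue SUB r0<-Add1 | r0:Add1,r1:Mul2,r2:Mul1,r3:3,r4:7,r5:9
c5: issue ADD r2<-Add2 | r0:Add1,r1:Mul2,r2:Add2,r3:3,r4:7,r5:9
c6: stall | r0:Add1,r1:Mul2,r2:Add2,r3:3,r4:7,r5:9
c7: CDB Add2=16; issue SUB r5<-Add2 | r0:Add1,r1:Mul2,r2:16,r3:3,r4:7,r5:Add2
c8: CDB Mul1=45; stall | r0:Add1,r1:Mul2,r2:16,r3:3,r4:7,r5:Add2
c9: CDB Mul2=63; stall | r0:Add1,r1:63,r2:16,r3:3,r4:7,r5:Add2
c10: stall | r0:Add1,r1:63,r2:16,r3:3,r4:7,r5:Add2
c11: CDB Add1=61; issue SUB r0<-Add1 | r0:Add1,r1:63,r2:16,r3:3,r4:7,r5:Add2
c12: CDB Add2=47 | r0:Add1,r1:63,r2:16,r3:3,r4:7,r5:47

STATUS = TAG Add1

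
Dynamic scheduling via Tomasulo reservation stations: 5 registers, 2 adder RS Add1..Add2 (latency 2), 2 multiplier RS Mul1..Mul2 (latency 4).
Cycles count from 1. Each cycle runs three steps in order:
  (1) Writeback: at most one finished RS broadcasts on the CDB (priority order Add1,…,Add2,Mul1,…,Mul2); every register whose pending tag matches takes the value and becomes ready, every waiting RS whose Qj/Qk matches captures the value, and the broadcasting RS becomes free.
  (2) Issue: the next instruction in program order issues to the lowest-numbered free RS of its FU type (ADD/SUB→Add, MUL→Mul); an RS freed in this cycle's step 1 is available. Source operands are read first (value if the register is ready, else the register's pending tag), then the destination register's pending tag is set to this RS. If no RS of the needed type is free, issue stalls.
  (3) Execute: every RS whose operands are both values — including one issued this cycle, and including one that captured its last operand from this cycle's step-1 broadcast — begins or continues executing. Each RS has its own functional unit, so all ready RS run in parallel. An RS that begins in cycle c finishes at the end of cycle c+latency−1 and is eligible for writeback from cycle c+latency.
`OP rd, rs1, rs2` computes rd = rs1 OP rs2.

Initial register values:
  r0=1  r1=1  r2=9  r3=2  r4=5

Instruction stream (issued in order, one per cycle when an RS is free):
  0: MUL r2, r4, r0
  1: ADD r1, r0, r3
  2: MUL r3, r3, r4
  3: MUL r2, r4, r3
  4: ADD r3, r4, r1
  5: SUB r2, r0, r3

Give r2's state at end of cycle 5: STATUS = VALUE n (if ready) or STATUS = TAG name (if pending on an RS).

STATUS = TAG Mul1

c1: issue MUL r2<-Mul1 | r0:1,r1:1,r2:Mul1,r3:2,r4:5
c2: issue ADD r1<-Add1 | r0:1,r1:Add1,r2:Mul1,r3:2,r4:5
c3: issue MUL r3<-Mul2 | r0:1,r1:Add1,r2:Mul1,r3:Mul2,r4:5
c4: CDB Add1=3; stall | r0:1,r1:3,r2:Mul1,r3:Mul2,r4:5
c5: CDB Mul1=5; issue MUL r2<-Mul1 | r0:1,r1:3,r2:Mul1,r3:Mul2,r4:5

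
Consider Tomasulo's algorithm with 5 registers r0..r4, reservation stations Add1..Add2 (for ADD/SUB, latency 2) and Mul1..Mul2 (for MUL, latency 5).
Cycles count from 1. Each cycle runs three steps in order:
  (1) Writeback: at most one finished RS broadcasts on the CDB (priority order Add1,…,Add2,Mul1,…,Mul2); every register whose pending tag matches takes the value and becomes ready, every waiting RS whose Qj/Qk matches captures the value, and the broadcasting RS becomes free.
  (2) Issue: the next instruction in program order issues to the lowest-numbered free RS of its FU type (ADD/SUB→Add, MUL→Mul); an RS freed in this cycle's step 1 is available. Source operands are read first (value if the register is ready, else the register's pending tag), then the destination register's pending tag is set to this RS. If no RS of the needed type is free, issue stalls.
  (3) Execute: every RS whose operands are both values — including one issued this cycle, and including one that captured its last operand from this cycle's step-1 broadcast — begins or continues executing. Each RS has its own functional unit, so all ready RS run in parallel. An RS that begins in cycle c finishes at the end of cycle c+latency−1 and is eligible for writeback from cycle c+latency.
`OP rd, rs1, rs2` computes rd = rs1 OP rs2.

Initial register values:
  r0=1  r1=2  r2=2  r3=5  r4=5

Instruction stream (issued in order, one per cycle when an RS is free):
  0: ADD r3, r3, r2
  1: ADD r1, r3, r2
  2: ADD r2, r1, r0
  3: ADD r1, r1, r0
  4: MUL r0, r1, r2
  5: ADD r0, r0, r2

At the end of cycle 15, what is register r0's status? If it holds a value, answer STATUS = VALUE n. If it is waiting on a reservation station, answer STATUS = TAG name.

STATUS = VALUE 110

cycle 1: issue ADD r3<-Add1 // r0:1,r1:2,r2:2,r3:Add1,r4:5
cycle 2: issue ADD r1<-Add2 // r0:1,r1:Add2,r2:2,r3:Add1,r4:5
cycle 3: CDB Add1=7; issue ADD r2<-Add1 // r0:1,r1:Add2,r2:Add1,r3:7,r4:5
cycle 4: stall // r0:1,r1:Add2,r2:Add1,r3:7,r4:5
cycle 5: CDB Add2=9; issue ADD r1<-Add2 // r0:1,r1:Add2,r2:Add1,r3:7,r4:5
cycle 6: issue MUL r0<-Mul1 // r0:Mul1,r1:Add2,r2:Add1,r3:7,r4:5
cycle 7: CDB Add1=10; issue ADD r0<-Add1 // r0:Add1,r1:Add2,r2:10,r3:7,r4:5
cycle 8: CDB Add2=10 // r0:Add1,r1:10,r2:10,r3:7,r4:5
cycle 9: - // r0:Add1,r1:10,r2:10,r3:7,r4:5
cycle 10: - // r0:Add1,r1:10,r2:10,r3:7,r4:5
cycle 11: - // r0:Add1,r1:10,r2:10,r3:7,r4:5
cycle 12: - // r0:Add1,r1:10,r2:10,r3:7,r4:5
cycle 13: CDB Mul1=100 // r0:Add1,r1:10,r2:10,r3:7,r4:5
cycle 14: - // r0:Add1,r1:10,r2:10,r3:7,r4:5
cycle 15: CDB Add1=110 // r0:110,r1:10,r2:10,r3:7,r4:5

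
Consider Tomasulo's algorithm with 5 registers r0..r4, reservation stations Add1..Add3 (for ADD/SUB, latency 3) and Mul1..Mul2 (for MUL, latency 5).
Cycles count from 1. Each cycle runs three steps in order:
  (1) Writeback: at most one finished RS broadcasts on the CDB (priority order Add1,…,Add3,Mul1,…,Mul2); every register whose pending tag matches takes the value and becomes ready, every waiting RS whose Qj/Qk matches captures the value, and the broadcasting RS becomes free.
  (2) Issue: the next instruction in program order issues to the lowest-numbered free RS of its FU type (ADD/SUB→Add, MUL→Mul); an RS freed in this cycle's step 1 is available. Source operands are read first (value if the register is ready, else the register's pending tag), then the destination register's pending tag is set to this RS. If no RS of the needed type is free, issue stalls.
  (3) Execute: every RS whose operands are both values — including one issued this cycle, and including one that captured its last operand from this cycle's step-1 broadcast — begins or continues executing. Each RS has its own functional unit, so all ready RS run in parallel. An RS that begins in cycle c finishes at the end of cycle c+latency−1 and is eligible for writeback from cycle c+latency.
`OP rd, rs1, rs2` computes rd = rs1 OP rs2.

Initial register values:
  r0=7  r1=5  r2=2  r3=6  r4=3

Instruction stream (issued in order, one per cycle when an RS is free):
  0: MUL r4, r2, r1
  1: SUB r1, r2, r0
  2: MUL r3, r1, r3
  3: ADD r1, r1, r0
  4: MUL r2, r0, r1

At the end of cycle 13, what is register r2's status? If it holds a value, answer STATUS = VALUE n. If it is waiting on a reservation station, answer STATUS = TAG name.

cycle 1: issue MUL r4<-Mul1 // r0:7,r1:5,r2:2,r3:6,r4:Mul1
cycle 2: issue SUB r1<-Add1 // r0:7,r1:Add1,r2:2,r3:6,r4:Mul1
cycle 3: issue MUL r3<-Mul2 // r0:7,r1:Add1,r2:2,r3:Mul2,r4:Mul1
cycle 4: issue ADD r1<-Add2 // r0:7,r1:Add2,r2:2,r3:Mul2,r4:Mul1
cycle 5: CDB Add1=-5; stall // r0:7,r1:Add2,r2:2,r3:Mul2,r4:Mul1
cycle 6: CDB Mul1=10; issue MUL r2<-Mul1 // r0:7,r1:Add2,r2:Mul1,r3:Mul2,r4:10
cycle 7: - // r0:7,r1:Add2,r2:Mul1,r3:Mul2,r4:10
cycle 8: CDB Add2=2 // r0:7,r1:2,r2:Mul1,r3:Mul2,r4:10
cycle 9: - // r0:7,r1:2,r2:Mul1,r3:Mul2,r4:10
cycle 10: CDB Mul2=-30 // r0:7,r1:2,r2:Mul1,r3:-30,r4:10
cycle 11: - // r0:7,r1:2,r2:Mul1,r3:-30,r4:10
cycle 12: - // r0:7,r1:2,r2:Mul1,r3:-30,r4:10
cycle 13: CDB Mul1=14 // r0:7,r1:2,r2:14,r3:-30,r4:10

STATUS = VALUE 14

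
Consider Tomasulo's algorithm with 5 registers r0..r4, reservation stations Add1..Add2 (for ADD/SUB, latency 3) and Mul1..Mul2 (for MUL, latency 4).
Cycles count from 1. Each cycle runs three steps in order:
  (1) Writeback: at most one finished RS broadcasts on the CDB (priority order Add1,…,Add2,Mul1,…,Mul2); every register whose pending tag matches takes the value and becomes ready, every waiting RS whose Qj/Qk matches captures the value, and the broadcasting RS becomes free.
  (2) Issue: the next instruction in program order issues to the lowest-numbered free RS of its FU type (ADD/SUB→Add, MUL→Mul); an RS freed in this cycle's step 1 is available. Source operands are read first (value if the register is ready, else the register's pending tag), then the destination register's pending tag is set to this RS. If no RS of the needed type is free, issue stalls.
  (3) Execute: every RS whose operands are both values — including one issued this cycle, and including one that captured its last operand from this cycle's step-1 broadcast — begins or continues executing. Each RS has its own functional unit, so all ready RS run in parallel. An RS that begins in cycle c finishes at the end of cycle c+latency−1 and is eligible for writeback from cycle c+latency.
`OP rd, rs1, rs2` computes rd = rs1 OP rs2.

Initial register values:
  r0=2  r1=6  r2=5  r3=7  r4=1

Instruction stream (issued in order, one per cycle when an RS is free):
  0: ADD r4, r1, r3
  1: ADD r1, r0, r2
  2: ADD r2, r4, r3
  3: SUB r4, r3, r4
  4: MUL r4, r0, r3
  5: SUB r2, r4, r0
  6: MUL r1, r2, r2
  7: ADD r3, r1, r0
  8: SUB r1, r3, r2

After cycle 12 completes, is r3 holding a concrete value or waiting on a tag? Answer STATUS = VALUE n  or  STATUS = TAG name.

STATUS = TAG Add2

  c1: issue ADD r4<-Add1  regs: r0:2,r1:6,r2:5,r3:7,r4:Add1
  c2: issue ADD r1<-Add2  regs: r0:2,r1:Add2,r2:5,r3:7,r4:Add1
  c3: stall  regs: r0:2,r1:Add2,r2:5,r3:7,r4:Add1
  c4: CDB Add1=13; issue ADD r2<-Add1  regs: r0:2,r1:Add2,r2:Add1,r3:7,r4:13
  c5: CDB Add2=7; issue SUB r4<-Add2  regs: r0:2,r1:7,r2:Add1,r3:7,r4:Add2
  c6: issue MUL r4<-Mul1  regs: r0:2,r1:7,r2:Add1,r3:7,r4:Mul1
  c7: CDB Add1=20; issue SUB r2<-Add1  regs: r0:2,r1:7,r2:Add1,r3:7,r4:Mul1
  c8: CDB Add2=-6; issue MUL r1<-Mul2  regs: r0:2,r1:Mul2,r2:Add1,r3:7,r4:Mul1
  c9: issue ADD r3<-Add2  regs: r0:2,r1:Mul2,r2:Add1,r3:Add2,r4:Mul1
  c10: CDB Mul1=14; stall  regs: r0:2,r1:Mul2,r2:Add1,r3:Add2,r4:14
  c11: stall  regs: r0:2,r1:Mul2,r2:Add1,r3:Add2,r4:14
  c12: stall  regs: r0:2,r1:Mul2,r2:Add1,r3:Add2,r4:14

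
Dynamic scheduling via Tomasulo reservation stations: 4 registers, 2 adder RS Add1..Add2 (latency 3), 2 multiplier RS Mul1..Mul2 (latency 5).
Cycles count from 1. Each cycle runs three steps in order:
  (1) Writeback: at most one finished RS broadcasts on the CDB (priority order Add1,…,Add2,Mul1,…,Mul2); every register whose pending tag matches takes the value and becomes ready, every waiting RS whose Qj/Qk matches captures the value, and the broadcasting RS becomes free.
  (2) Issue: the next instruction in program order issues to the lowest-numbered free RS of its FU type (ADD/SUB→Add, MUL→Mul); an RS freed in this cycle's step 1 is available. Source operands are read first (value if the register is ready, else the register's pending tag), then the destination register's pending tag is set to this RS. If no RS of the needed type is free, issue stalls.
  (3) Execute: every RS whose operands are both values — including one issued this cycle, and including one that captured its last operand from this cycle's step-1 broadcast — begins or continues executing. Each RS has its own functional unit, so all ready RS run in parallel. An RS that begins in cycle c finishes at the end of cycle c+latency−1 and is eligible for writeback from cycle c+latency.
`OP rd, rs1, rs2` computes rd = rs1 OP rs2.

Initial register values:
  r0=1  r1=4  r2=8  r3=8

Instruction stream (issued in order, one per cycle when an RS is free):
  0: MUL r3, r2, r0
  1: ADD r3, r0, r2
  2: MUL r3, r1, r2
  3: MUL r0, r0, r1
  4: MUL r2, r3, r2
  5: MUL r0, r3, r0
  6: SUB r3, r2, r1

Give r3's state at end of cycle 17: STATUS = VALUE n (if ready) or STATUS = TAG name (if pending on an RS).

  c1: issue MUL r3<-Mul1  regs: r0:1,r1:4,r2:8,r3:Mul1
  c2: issue ADD r3<-Add1  regs: r0:1,r1:4,r2:8,r3:Add1
  c3: issue MUL r3<-Mul2  regs: r0:1,r1:4,r2:8,r3:Mul2
  c4: stall  regs: r0:1,r1:4,r2:8,r3:Mul2
  c5: CDB Add1=9; stall  regs: r0:1,r1:4,r2:8,r3:Mul2
  c6: CDB Mul1=8; issue MUL r0<-Mul1  regs: r0:Mul1,r1:4,r2:8,r3:Mul2
  c7: stall  regs: r0:Mul1,r1:4,r2:8,r3:Mul2
  c8: CDB Mul2=32; issue MUL r2<-Mul2  regs: r0:Mul1,r1:4,r2:Mul2,r3:32
  c9: stall  regs: r0:Mul1,r1:4,r2:Mul2,r3:32
  c10: stall  regs: r0:Mul1,r1:4,r2:Mul2,r3:32
  c11: CDB Mul1=4; issue MUL r0<-Mul1  regs: r0:Mul1,r1:4,r2:Mul2,r3:32
  c12: issue SUB r3<-Add1  regs: r0:Mul1,r1:4,r2:Mul2,r3:Add1
  c13: CDB Mul2=256  regs: r0:Mul1,r1:4,r2:256,r3:Add1
  c14: -  regs: r0:Mul1,r1:4,r2:256,r3:Add1
  c15: -  regs: r0:Mul1,r1:4,r2:256,r3:Add1
  c16: CDB Add1=252  regs: r0:Mul1,r1:4,r2:256,r3:252
  c17: CDB Mul1=128  regs: r0:128,r1:4,r2:256,r3:252

STATUS = VALUE 252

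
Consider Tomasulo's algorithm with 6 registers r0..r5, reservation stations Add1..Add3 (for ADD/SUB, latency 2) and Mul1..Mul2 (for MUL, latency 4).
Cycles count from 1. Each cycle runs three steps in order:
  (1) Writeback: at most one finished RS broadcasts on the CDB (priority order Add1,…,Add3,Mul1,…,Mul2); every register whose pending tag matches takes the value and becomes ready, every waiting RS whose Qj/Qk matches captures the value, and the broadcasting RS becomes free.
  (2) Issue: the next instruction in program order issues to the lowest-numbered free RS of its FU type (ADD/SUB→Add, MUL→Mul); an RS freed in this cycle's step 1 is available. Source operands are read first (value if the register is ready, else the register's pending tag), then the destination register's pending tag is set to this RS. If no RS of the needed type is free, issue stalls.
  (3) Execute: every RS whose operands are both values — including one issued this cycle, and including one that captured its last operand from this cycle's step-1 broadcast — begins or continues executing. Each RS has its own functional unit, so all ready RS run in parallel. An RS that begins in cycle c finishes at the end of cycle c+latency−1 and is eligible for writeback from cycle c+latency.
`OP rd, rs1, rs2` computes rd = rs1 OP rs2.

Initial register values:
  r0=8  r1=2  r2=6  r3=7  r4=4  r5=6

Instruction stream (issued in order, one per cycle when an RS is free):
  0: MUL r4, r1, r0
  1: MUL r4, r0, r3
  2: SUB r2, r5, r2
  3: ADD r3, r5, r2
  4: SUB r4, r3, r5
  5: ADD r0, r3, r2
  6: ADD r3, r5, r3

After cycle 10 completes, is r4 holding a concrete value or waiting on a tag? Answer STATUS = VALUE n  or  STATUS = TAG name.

c1: issue MUL r4<-Mul1 | r0:8,r1:2,r2:6,r3:7,r4:Mul1,r5:6
c2: issue MUL r4<-Mul2 | r0:8,r1:2,r2:6,r3:7,r4:Mul2,r5:6
c3: issue SUB r2<-Add1 | r0:8,r1:2,r2:Add1,r3:7,r4:Mul2,r5:6
c4: issue ADD r3<-Add2 | r0:8,r1:2,r2:Add1,r3:Add2,r4:Mul2,r5:6
c5: CDB Add1=0; issue SUB r4<-Add1 | r0:8,r1:2,r2:0,r3:Add2,r4:Add1,r5:6
c6: CDB Mul1=16; issue ADD r0<-Add3 | r0:Add3,r1:2,r2:0,r3:Add2,r4:Add1,r5:6
c7: CDB Add2=6; issue ADD r3<-Add2 | r0:Add3,r1:2,r2:0,r3:Add2,r4:Add1,r5:6
c8: CDB Mul2=56 | r0:Add3,r1:2,r2:0,r3:Add2,r4:Add1,r5:6
c9: CDB Add1=0 | r0:Add3,r1:2,r2:0,r3:Add2,r4:0,r5:6
c10: CDB Add2=12 | r0:Add3,r1:2,r2:0,r3:12,r4:0,r5:6

STATUS = VALUE 0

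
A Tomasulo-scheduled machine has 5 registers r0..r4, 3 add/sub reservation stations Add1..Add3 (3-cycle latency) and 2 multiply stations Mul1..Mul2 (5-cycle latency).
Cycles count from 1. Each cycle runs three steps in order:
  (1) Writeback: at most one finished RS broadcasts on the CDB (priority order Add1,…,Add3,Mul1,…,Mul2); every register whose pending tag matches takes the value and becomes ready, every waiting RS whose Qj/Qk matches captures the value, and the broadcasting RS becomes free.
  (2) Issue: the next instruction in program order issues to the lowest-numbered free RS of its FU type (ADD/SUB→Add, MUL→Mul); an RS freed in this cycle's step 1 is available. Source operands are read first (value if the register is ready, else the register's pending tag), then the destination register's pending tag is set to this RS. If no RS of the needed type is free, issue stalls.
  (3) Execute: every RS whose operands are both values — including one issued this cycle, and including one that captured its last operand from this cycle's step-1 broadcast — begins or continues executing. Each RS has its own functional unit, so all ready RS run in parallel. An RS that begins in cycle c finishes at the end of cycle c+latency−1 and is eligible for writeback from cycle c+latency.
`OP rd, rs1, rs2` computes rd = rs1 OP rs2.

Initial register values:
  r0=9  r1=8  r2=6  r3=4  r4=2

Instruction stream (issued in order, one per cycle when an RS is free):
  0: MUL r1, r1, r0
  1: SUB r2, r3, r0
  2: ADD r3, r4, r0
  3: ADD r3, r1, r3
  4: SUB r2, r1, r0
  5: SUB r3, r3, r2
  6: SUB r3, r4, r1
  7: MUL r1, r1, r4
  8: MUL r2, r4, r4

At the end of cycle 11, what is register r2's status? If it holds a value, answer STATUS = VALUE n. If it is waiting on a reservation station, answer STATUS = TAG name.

STATUS = VALUE 63

  c1: issue MUL r1<-Mul1  regs: r0:9,r1:Mul1,r2:6,r3:4,r4:2
  c2: issue SUB r2<-Add1  regs: r0:9,r1:Mul1,r2:Add1,r3:4,r4:2
  c3: issue ADD r3<-Add2  regs: r0:9,r1:Mul1,r2:Add1,r3:Add2,r4:2
  c4: issue ADD r3<-Add3  regs: r0:9,r1:Mul1,r2:Add1,r3:Add3,r4:2
  c5: CDB Add1=-5; issue SUB r2<-Add1  regs: r0:9,r1:Mul1,r2:Add1,r3:Add3,r4:2
  c6: CDB Add2=11; issue SUB r3<-Add2  regs: r0:9,r1:Mul1,r2:Add1,r3:Add2,r4:2
  c7: CDB Mul1=72; stall  regs: r0:9,r1:72,r2:Add1,r3:Add2,r4:2
  c8: stall  regs: r0:9,r1:72,r2:Add1,r3:Add2,r4:2
  c9: stall  regs: r0:9,r1:72,r2:Add1,r3:Add2,r4:2
  c10: CDB Add1=63; issue SUB r3<-Add1  regs: r0:9,r1:72,r2:63,r3:Add1,r4:2
  c11: CDB Add3=83; issue MUL r1<-Mul1  regs: r0:9,r1:Mul1,r2:63,r3:Add1,r4:2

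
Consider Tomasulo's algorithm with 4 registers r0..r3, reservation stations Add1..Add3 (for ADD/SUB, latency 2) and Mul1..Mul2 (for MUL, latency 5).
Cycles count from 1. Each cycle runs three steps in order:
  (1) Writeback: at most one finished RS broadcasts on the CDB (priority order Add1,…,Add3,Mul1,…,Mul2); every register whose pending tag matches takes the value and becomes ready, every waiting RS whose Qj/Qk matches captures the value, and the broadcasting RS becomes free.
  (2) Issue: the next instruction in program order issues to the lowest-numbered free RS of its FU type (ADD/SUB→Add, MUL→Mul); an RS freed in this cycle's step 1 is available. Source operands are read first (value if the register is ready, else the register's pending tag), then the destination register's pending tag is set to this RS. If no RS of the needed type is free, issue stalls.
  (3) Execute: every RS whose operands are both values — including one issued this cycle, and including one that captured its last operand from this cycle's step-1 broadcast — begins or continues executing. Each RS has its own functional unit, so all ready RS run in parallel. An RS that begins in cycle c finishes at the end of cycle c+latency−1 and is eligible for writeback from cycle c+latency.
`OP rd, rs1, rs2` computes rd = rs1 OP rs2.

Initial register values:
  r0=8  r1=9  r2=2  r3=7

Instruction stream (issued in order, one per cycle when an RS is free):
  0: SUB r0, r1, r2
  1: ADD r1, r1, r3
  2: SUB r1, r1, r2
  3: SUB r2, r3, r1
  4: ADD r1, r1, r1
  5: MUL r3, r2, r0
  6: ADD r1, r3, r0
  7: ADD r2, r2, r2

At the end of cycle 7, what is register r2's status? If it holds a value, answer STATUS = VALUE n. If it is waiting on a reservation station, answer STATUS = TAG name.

STATUS = TAG Add2

c1: issue SUB r0<-Add1 | r0:Add1,r1:9,r2:2,r3:7
c2: issue ADD r1<-Add2 | r0:Add1,r1:Add2,r2:2,r3:7
c3: CDB Add1=7; issue SUB r1<-Add1 | r0:7,r1:Add1,r2:2,r3:7
c4: CDB Add2=16; issue SUB r2<-Add2 | r0:7,r1:Add1,r2:Add2,r3:7
c5: issue ADD r1<-Add3 | r0:7,r1:Add3,r2:Add2,r3:7
c6: CDB Add1=14; issue MUL r3<-Mul1 | r0:7,r1:Add3,r2:Add2,r3:Mul1
c7: issue ADD r1<-Add1 | r0:7,r1:Add1,r2:Add2,r3:Mul1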